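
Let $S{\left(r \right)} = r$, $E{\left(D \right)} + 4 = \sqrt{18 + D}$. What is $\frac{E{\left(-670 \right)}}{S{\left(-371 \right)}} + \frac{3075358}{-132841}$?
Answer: $- \frac{1140426454}{49284011} - \frac{2 i \sqrt{163}}{371} \approx -23.14 - 0.068826 i$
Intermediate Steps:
$E{\left(D \right)} = -4 + \sqrt{18 + D}$
$\frac{E{\left(-670 \right)}}{S{\left(-371 \right)}} + \frac{3075358}{-132841} = \frac{-4 + \sqrt{18 - 670}}{-371} + \frac{3075358}{-132841} = \left(-4 + \sqrt{-652}\right) \left(- \frac{1}{371}\right) + 3075358 \left(- \frac{1}{132841}\right) = \left(-4 + 2 i \sqrt{163}\right) \left(- \frac{1}{371}\right) - \frac{3075358}{132841} = \left(\frac{4}{371} - \frac{2 i \sqrt{163}}{371}\right) - \frac{3075358}{132841} = - \frac{1140426454}{49284011} - \frac{2 i \sqrt{163}}{371}$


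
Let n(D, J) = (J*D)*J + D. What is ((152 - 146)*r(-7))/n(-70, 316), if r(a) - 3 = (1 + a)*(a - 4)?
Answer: -207/3494995 ≈ -5.9228e-5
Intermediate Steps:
n(D, J) = D + D*J² (n(D, J) = (D*J)*J + D = D*J² + D = D + D*J²)
r(a) = 3 + (1 + a)*(-4 + a) (r(a) = 3 + (1 + a)*(a - 4) = 3 + (1 + a)*(-4 + a))
((152 - 146)*r(-7))/n(-70, 316) = ((152 - 146)*(-1 + (-7)² - 3*(-7)))/((-70*(1 + 316²))) = (6*(-1 + 49 + 21))/((-70*(1 + 99856))) = (6*69)/((-70*99857)) = 414/(-6989990) = 414*(-1/6989990) = -207/3494995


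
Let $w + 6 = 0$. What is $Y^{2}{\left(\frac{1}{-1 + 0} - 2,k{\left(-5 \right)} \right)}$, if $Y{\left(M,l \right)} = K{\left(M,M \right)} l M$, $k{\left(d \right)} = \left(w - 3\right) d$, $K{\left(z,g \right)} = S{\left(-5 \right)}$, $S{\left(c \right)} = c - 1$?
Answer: $656100$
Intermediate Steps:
$w = -6$ ($w = -6 + 0 = -6$)
$S{\left(c \right)} = -1 + c$
$K{\left(z,g \right)} = -6$ ($K{\left(z,g \right)} = -1 - 5 = -6$)
$k{\left(d \right)} = - 9 d$ ($k{\left(d \right)} = \left(-6 - 3\right) d = - 9 d$)
$Y{\left(M,l \right)} = - 6 M l$ ($Y{\left(M,l \right)} = - 6 l M = - 6 M l$)
$Y^{2}{\left(\frac{1}{-1 + 0} - 2,k{\left(-5 \right)} \right)} = \left(- 6 \left(\frac{1}{-1 + 0} - 2\right) \left(\left(-9\right) \left(-5\right)\right)\right)^{2} = \left(\left(-6\right) \left(\frac{1}{-1} - 2\right) 45\right)^{2} = \left(\left(-6\right) \left(-1 - 2\right) 45\right)^{2} = \left(\left(-6\right) \left(-3\right) 45\right)^{2} = 810^{2} = 656100$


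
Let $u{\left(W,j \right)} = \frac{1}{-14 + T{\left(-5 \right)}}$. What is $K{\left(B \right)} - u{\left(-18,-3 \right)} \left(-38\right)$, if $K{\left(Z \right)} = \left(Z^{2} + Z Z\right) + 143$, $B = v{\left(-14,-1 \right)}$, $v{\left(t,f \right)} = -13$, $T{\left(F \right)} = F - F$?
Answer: $\frac{3348}{7} \approx 478.29$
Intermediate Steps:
$T{\left(F \right)} = 0$
$u{\left(W,j \right)} = - \frac{1}{14}$ ($u{\left(W,j \right)} = \frac{1}{-14 + 0} = \frac{1}{-14} = - \frac{1}{14}$)
$B = -13$
$K{\left(Z \right)} = 143 + 2 Z^{2}$ ($K{\left(Z \right)} = \left(Z^{2} + Z^{2}\right) + 143 = 2 Z^{2} + 143 = 143 + 2 Z^{2}$)
$K{\left(B \right)} - u{\left(-18,-3 \right)} \left(-38\right) = \left(143 + 2 \left(-13\right)^{2}\right) - \left(- \frac{1}{14}\right) \left(-38\right) = \left(143 + 2 \cdot 169\right) - \frac{19}{7} = \left(143 + 338\right) - \frac{19}{7} = 481 - \frac{19}{7} = \frac{3348}{7}$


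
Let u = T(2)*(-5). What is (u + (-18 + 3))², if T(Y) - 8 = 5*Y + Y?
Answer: 13225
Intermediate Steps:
T(Y) = 8 + 6*Y (T(Y) = 8 + (5*Y + Y) = 8 + 6*Y)
u = -100 (u = (8 + 6*2)*(-5) = (8 + 12)*(-5) = 20*(-5) = -100)
(u + (-18 + 3))² = (-100 + (-18 + 3))² = (-100 - 15)² = (-115)² = 13225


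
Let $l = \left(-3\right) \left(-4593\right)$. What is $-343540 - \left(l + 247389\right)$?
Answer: $-604708$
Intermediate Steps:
$l = 13779$
$-343540 - \left(l + 247389\right) = -343540 - \left(13779 + 247389\right) = -343540 - 261168 = -604708$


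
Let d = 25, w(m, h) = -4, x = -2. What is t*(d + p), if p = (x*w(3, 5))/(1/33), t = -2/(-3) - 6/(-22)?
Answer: 8959/33 ≈ 271.48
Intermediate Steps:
t = 31/33 (t = -2*(-⅓) - 6*(-1/22) = ⅔ + 3/11 = 31/33 ≈ 0.93939)
p = 264 (p = (-2*(-4))/(1/33) = 8/(1/33) = 8*33 = 264)
t*(d + p) = 31*(25 + 264)/33 = (31/33)*289 = 8959/33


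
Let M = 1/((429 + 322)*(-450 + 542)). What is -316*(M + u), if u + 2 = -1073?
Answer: 5867638021/17273 ≈ 3.3970e+5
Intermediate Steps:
u = -1075 (u = -2 - 1073 = -1075)
M = 1/69092 (M = 1/(751*92) = 1/69092 ≈ 1.4473e-5)
-316*(M + u) = -316*(1/69092 - 1075) = -316*(-74273899/69092) = 5867638021/17273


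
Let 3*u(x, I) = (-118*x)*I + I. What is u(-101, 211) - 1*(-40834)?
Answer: 879137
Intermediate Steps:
u(x, I) = I/3 - 118*I*x/3 (u(x, I) = ((-118*x)*I + I)/3 = (-118*I*x + I)/3 = (I - 118*I*x)/3 = I/3 - 118*I*x/3)
u(-101, 211) - 1*(-40834) = (⅓)*211*(1 - 118*(-101)) - 1*(-40834) = (⅓)*211*(1 + 11918) + 40834 = (⅓)*211*11919 + 40834 = 838303 + 40834 = 879137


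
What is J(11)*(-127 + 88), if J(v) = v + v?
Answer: -858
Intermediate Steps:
J(v) = 2*v
J(11)*(-127 + 88) = (2*11)*(-127 + 88) = 22*(-39) = -858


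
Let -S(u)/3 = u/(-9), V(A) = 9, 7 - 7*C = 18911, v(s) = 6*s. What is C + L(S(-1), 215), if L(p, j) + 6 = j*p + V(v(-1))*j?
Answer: -17708/21 ≈ -843.24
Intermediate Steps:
C = -18904/7 (C = 1 - ⅐*18911 = 1 - 18911/7 = -18904/7 ≈ -2700.6)
S(u) = u/3 (S(u) = -3*u/(-9) = -3*u*(-1)/9 = -(-1)*u/3 = u/3)
L(p, j) = -6 + 9*j + j*p (L(p, j) = -6 + (j*p + 9*j) = -6 + (9*j + j*p) = -6 + 9*j + j*p)
C + L(S(-1), 215) = -18904/7 + (-6 + 9*215 + 215*((⅓)*(-1))) = -18904/7 + (-6 + 1935 + 215*(-⅓)) = -18904/7 + (-6 + 1935 - 215/3) = -18904/7 + 5572/3 = -17708/21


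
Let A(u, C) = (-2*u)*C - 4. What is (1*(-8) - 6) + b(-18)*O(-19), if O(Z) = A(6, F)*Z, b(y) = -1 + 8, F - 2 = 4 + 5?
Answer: 18074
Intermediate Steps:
F = 11 (F = 2 + (4 + 5) = 2 + 9 = 11)
b(y) = 7
A(u, C) = -4 - 2*C*u (A(u, C) = -2*C*u - 4 = -4 - 2*C*u)
O(Z) = -136*Z (O(Z) = (-4 - 2*11*6)*Z = (-4 - 132)*Z = -136*Z)
(1*(-8) - 6) + b(-18)*O(-19) = (1*(-8) - 6) + 7*(-136*(-19)) = (-8 - 6) + 7*2584 = -14 + 18088 = 18074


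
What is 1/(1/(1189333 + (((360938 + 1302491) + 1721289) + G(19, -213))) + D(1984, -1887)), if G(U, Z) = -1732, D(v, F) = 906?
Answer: 4572319/4142521015 ≈ 0.0011038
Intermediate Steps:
1/(1/(1189333 + (((360938 + 1302491) + 1721289) + G(19, -213))) + D(1984, -1887)) = 1/(1/(1189333 + (((360938 + 1302491) + 1721289) - 1732)) + 906) = 1/(1/(1189333 + ((1663429 + 1721289) - 1732)) + 906) = 1/(1/(1189333 + (3384718 - 1732)) + 906) = 1/(1/(1189333 + 3382986) + 906) = 1/(1/4572319 + 906) = 1/(4142521015/4572319) = 4572319/4142521015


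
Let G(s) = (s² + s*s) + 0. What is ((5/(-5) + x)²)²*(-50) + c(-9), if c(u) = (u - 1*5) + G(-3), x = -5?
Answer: -64796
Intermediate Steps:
G(s) = 2*s² (G(s) = (s² + s²) + 0 = 2*s² + 0 = 2*s²)
c(u) = 13 + u (c(u) = (u - 1*5) + 2*(-3)² = (u - 5) + 2*9 = (-5 + u) + 18 = 13 + u)
((5/(-5) + x)²)²*(-50) + c(-9) = ((5/(-5) - 5)²)²*(-50) + (13 - 9) = ((5*(-⅕) - 5)²)²*(-50) + 4 = ((-1 - 5)²)²*(-50) + 4 = ((-6)²)²*(-50) + 4 = 36²*(-50) + 4 = 1296*(-50) + 4 = -64800 + 4 = -64796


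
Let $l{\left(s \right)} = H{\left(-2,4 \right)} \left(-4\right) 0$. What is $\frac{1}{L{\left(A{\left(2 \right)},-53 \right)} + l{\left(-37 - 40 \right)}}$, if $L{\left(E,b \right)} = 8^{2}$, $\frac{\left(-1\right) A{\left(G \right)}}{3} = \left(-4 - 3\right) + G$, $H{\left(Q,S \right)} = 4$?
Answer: $\frac{1}{64} \approx 0.015625$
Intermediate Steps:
$A{\left(G \right)} = 21 - 3 G$ ($A{\left(G \right)} = - 3 \left(\left(-4 - 3\right) + G\right) = - 3 \left(-7 + G\right) = 21 - 3 G$)
$L{\left(E,b \right)} = 64$
$l{\left(s \right)} = 0$ ($l{\left(s \right)} = 4 \left(-4\right) 0 = \left(-16\right) 0 = 0$)
$\frac{1}{L{\left(A{\left(2 \right)},-53 \right)} + l{\left(-37 - 40 \right)}} = \frac{1}{64 + 0} = \frac{1}{64}$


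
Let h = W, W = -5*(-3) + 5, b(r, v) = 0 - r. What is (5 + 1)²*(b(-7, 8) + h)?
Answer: 972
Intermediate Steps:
b(r, v) = -r
W = 20 (W = 15 + 5 = 20)
h = 20
(5 + 1)²*(b(-7, 8) + h) = (5 + 1)²*(-1*(-7) + 20) = 6²*(7 + 20) = 36*27 = 972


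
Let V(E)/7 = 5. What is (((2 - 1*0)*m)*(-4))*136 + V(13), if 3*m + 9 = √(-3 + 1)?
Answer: 3299 - 1088*I*√2/3 ≈ 3299.0 - 512.89*I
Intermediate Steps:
V(E) = 35 (V(E) = 7*5 = 35)
m = -3 + I*√2/3 (m = -3 + √(-3 + 1)/3 = -3 + √(-2)/3 = -3 + (I*√2)/3 = -3 + I*√2/3 ≈ -3.0 + 0.4714*I)
(((2 - 1*0)*m)*(-4))*136 + V(13) = (((2 - 1*0)*(-3 + I*√2/3))*(-4))*136 + 35 = (((2 + 0)*(-3 + I*√2/3))*(-4))*136 + 35 = ((2*(-3 + I*√2/3))*(-4))*136 + 35 = ((-6 + 2*I*√2/3)*(-4))*136 + 35 = (24 - 8*I*√2/3)*136 + 35 = (3264 - 1088*I*√2/3) + 35 = 3299 - 1088*I*√2/3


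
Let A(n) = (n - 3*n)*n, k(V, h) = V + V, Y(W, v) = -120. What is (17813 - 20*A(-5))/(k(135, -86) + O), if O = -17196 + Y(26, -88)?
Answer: -6271/5682 ≈ -1.1037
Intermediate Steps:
k(V, h) = 2*V
A(n) = -2*n**2 (A(n) = (-2*n)*n = -2*n**2)
O = -17316 (O = -17196 - 120 = -17316)
(17813 - 20*A(-5))/(k(135, -86) + O) = (17813 - (-40)*(-5)**2)/(2*135 - 17316) = (17813 - (-40)*25)/(270 - 17316) = (17813 - 20*(-50))/(-17046) = (17813 + 1000)*(-1/17046) = 18813*(-1/17046) = -6271/5682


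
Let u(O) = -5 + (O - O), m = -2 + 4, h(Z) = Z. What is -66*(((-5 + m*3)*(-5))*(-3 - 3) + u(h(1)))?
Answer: -1650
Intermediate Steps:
m = 2
u(O) = -5 (u(O) = -5 + 0 = -5)
-66*(((-5 + m*3)*(-5))*(-3 - 3) + u(h(1))) = -66*(((-5 + 2*3)*(-5))*(-3 - 3) - 5) = -66*(((-5 + 6)*(-5))*(-6) - 5) = -66*((1*(-5))*(-6) - 5) = -66*(-5*(-6) - 5) = -66*(30 - 5) = -66*25 = -1650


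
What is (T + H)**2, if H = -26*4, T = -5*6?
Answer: 17956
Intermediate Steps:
T = -30
H = -104
(T + H)**2 = (-30 - 104)**2 = (-134)**2 = 17956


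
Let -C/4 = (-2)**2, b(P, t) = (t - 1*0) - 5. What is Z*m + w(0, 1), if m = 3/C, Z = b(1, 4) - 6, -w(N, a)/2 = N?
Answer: 21/16 ≈ 1.3125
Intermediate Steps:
w(N, a) = -2*N
b(P, t) = -5 + t (b(P, t) = (t + 0) - 5 = t - 5 = -5 + t)
C = -16 (C = -4*(-2)**2 = -4*4 = -16)
Z = -7 (Z = (-5 + 4) - 6 = -1 - 6 = -7)
m = -3/16 (m = 3/(-16) = 3*(-1/16) = -3/16 ≈ -0.18750)
Z*m + w(0, 1) = -7*(-3/16) - 2*0 = 21/16 + 0 = 21/16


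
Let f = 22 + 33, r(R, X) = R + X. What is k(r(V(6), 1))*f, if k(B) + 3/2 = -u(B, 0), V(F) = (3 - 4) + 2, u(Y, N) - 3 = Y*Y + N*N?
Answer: -935/2 ≈ -467.50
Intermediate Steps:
u(Y, N) = 3 + N**2 + Y**2 (u(Y, N) = 3 + (Y*Y + N*N) = 3 + (Y**2 + N**2) = 3 + (N**2 + Y**2) = 3 + N**2 + Y**2)
V(F) = 1 (V(F) = -1 + 2 = 1)
f = 55
k(B) = -9/2 - B**2 (k(B) = -3/2 - (3 + 0**2 + B**2) = -3/2 - (3 + 0 + B**2) = -3/2 - (3 + B**2) = -3/2 + (-3 - B**2) = -9/2 - B**2)
k(r(V(6), 1))*f = (-9/2 - (1 + 1)**2)*55 = (-9/2 - 1*2**2)*55 = (-9/2 - 1*4)*55 = (-9/2 - 4)*55 = -17/2*55 = -935/2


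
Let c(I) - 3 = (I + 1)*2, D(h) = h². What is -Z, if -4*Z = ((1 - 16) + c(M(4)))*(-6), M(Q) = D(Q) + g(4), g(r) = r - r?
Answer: -33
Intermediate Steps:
g(r) = 0
M(Q) = Q² (M(Q) = Q² + 0 = Q²)
c(I) = 5 + 2*I (c(I) = 3 + (I + 1)*2 = 3 + (1 + I)*2 = 3 + (2 + 2*I) = 5 + 2*I)
Z = 33 (Z = -((1 - 16) + (5 + 2*4²))*(-6)/4 = -(-15 + (5 + 2*16))*(-6)/4 = -(-15 + (5 + 32))*(-6)/4 = -(-15 + 37)*(-6)/4 = -11*(-6)/2 = -¼*(-132) = 33)
-Z = -1*33 = -33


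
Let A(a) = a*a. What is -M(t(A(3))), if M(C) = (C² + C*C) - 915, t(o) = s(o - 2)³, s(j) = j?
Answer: -234383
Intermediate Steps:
A(a) = a²
t(o) = (-2 + o)³ (t(o) = (o - 2)³ = (-2 + o)³)
M(C) = -915 + 2*C² (M(C) = (C² + C²) - 915 = 2*C² - 915 = -915 + 2*C²)
-M(t(A(3))) = -(-915 + 2*((-2 + 3²)³)²) = -(-915 + 2*((-2 + 9)³)²) = -(-915 + 2*(7³)²) = -(-915 + 2*343²) = -(-915 + 2*117649) = -(-915 + 235298) = -1*234383 = -234383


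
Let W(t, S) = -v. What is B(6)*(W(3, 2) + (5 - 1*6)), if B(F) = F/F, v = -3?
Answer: 2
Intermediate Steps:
B(F) = 1
W(t, S) = 3 (W(t, S) = -1*(-3) = 3)
B(6)*(W(3, 2) + (5 - 1*6)) = 1*(3 + (5 - 1*6)) = 1*(3 + (5 - 6)) = 1*(3 - 1) = 1*2 = 2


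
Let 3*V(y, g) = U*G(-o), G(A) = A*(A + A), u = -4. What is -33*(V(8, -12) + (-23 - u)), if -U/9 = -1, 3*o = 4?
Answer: 275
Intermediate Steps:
o = 4/3 (o = (⅓)*4 = 4/3 ≈ 1.3333)
U = 9 (U = -9*(-1) = 9)
G(A) = 2*A² (G(A) = A*(2*A) = 2*A²)
V(y, g) = 32/3 (V(y, g) = (9*(2*(-1*4/3)²))/3 = (9*(2*(-4/3)²))/3 = (9*(2*(16/9)))/3 = (9*(32/9))/3 = (⅓)*32 = 32/3)
-33*(V(8, -12) + (-23 - u)) = -33*(32/3 + (-23 - 1*(-4))) = -33*(32/3 + (-23 + 4)) = -33*(32/3 - 19) = -33*(-25/3) = 275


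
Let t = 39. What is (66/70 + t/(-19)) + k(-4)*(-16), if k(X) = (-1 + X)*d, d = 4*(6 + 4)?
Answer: 2127262/665 ≈ 3198.9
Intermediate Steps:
d = 40 (d = 4*10 = 40)
k(X) = -40 + 40*X (k(X) = (-1 + X)*40 = -40 + 40*X)
(66/70 + t/(-19)) + k(-4)*(-16) = (66/70 + 39/(-19)) + (-40 + 40*(-4))*(-16) = (66*(1/70) + 39*(-1/19)) + (-40 - 160)*(-16) = (33/35 - 39/19) - 200*(-16) = -738/665 + 3200 = 2127262/665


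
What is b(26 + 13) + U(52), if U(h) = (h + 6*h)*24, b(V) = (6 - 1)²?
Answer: 8761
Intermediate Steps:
b(V) = 25 (b(V) = 5² = 25)
U(h) = 168*h (U(h) = (7*h)*24 = 168*h)
b(26 + 13) + U(52) = 25 + 168*52 = 25 + 8736 = 8761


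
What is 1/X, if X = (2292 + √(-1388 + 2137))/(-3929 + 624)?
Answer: -1515012/1050503 + 661*√749/1050503 ≈ -1.4250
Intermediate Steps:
X = -2292/3305 - √749/3305 (X = (2292 + √749)/(-3305) = (2292 + √749)*(-1/3305) = -2292/3305 - √749/3305 ≈ -0.70178)
1/X = 1/(-2292/3305 - √749/3305)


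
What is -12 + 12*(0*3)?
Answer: -12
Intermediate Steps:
-12 + 12*(0*3) = -12 + 12*0 = -12 + 0 = -12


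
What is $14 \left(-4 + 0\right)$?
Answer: $-56$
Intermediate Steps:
$14 \left(-4 + 0\right) = 14 \left(-4\right) = -56$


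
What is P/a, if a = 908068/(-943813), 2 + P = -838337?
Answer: 791235246607/908068 ≈ 8.7134e+5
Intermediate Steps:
P = -838339 (P = -2 - 838337 = -838339)
a = -908068/943813 (a = 908068*(-1/943813) = -908068/943813 ≈ -0.96213)
P/a = -838339/(-908068/943813) = -838339*(-943813/908068) = 791235246607/908068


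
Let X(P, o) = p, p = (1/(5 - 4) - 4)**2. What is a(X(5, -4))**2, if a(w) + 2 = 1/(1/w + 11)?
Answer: 36481/10000 ≈ 3.6481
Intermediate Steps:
p = 9 (p = (1/1 - 4)**2 = (1 - 4)**2 = (-3)**2 = 9)
X(P, o) = 9
a(w) = -2 + 1/(11 + 1/w) (a(w) = -2 + 1/(1/w + 11) = -2 + 1/(11 + 1/w))
a(X(5, -4))**2 = ((-2 - 21*9)/(1 + 11*9))**2 = ((-2 - 189)/(1 + 99))**2 = (-191/100)**2 = 36481/10000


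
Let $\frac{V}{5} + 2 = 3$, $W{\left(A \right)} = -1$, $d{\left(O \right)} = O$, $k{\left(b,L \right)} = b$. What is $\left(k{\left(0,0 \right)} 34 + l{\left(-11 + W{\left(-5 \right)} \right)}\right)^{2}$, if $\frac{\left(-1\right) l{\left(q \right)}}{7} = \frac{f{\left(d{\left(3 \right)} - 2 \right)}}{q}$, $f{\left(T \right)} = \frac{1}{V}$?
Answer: $\frac{49}{3600} \approx 0.013611$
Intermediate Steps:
$V = 5$ ($V = -10 + 5 \cdot 3 = -10 + 15 = 5$)
$f{\left(T \right)} = \frac{1}{5}$
$l{\left(q \right)} = - \frac{7}{5 q}$ ($l{\left(q \right)} = - 7 \frac{1}{5 q} = - \frac{7}{5 q}$)
$\left(k{\left(0,0 \right)} 34 + l{\left(-11 + W{\left(-5 \right)} \right)}\right)^{2} = \left(0 \cdot 34 - \frac{7}{5 \left(-11 - 1\right)}\right)^{2} = \left(0 - \frac{7}{5 \left(-12\right)}\right)^{2} = \left(0 - - \frac{7}{60}\right)^{2} = \left(0 + \frac{7}{60}\right)^{2} = \left(\frac{7}{60}\right)^{2} = \frac{49}{3600}$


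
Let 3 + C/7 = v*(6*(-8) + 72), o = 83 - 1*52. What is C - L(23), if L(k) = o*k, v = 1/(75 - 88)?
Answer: -9710/13 ≈ -746.92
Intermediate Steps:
o = 31 (o = 83 - 52 = 31)
v = -1/13 (v = 1/(-13) = -1/13 ≈ -0.076923)
L(k) = 31*k
C = -441/13 (C = -21 + 7*(-(6*(-8) + 72)/13) = -21 + 7*(-(-48 + 72)/13) = -21 + 7*(-1/13*24) = -21 + 7*(-24/13) = -21 - 168/13 = -441/13 ≈ -33.923)
C - L(23) = -441/13 - 31*23 = -441/13 - 1*713 = -441/13 - 713 = -9710/13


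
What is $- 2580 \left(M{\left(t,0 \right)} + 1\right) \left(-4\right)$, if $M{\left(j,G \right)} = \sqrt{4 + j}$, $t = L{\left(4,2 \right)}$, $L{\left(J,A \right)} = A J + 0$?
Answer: $10320 + 20640 \sqrt{3} \approx 46070.0$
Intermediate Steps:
$L{\left(J,A \right)} = A J$
$t = 8$ ($t = 2 \cdot 4 = 8$)
$- 2580 \left(M{\left(t,0 \right)} + 1\right) \left(-4\right) = - 2580 \left(\sqrt{4 + 8} + 1\right) \left(-4\right) = - 2580 \left(\sqrt{12} + 1\right) \left(-4\right) = - 2580 \left(2 \sqrt{3} + 1\right) \left(-4\right) = - 2580 \left(1 + 2 \sqrt{3}\right) \left(-4\right) = - 2580 \left(-4 - 8 \sqrt{3}\right) = 10320 + 20640 \sqrt{3}$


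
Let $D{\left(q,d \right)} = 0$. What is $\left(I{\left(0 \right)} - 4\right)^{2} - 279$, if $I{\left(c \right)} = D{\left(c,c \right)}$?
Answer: $-263$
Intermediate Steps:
$I{\left(c \right)} = 0$
$\left(I{\left(0 \right)} - 4\right)^{2} - 279 = \left(0 - 4\right)^{2} - 279 = \left(-4\right)^{2} - 279 = 16 - 279 = -263$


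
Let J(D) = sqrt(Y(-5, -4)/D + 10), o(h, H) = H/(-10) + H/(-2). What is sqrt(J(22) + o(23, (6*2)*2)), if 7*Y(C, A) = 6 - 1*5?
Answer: sqrt(-8537760 + 3850*sqrt(237314))/770 ≈ 3.3521*I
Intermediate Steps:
Y(C, A) = 1/7 (Y(C, A) = (6 - 1*5)/7 = (6 - 5)/7 = (1/7)*1 = 1/7)
o(h, H) = -3*H/5 (o(h, H) = H*(-1/10) + H*(-1/2) = -H/10 - H/2 = -3*H/5)
J(D) = sqrt(10 + 1/(7*D)) (J(D) = sqrt(1/(7*D) + 10) = sqrt(10 + 1/(7*D)))
sqrt(J(22) + o(23, (6*2)*2)) = sqrt(sqrt(490 + 7/22)/7 - 3*6*2*2/5) = sqrt(sqrt(490 + 7*(1/22))/7 - 36*2/5) = sqrt(sqrt(490 + 7/22)/7 - 3/5*24) = sqrt(sqrt(10787/22)/7 - 72/5) = sqrt((sqrt(237314)/22)/7 - 72/5) = sqrt(sqrt(237314)/154 - 72/5) = sqrt(-72/5 + sqrt(237314)/154)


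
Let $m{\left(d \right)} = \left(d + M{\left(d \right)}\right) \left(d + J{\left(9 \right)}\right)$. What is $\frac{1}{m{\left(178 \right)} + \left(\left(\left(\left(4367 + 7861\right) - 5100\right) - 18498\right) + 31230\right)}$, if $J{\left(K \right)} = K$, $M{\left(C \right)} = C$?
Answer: $\frac{1}{86432} \approx 1.157 \cdot 10^{-5}$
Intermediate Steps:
$m{\left(d \right)} = 2 d \left(9 + d\right)$ ($m{\left(d \right)} = \left(d + d\right) \left(d + 9\right) = 2 d \left(9 + d\right)$)
$\frac{1}{m{\left(178 \right)} + \left(\left(\left(\left(4367 + 7861\right) - 5100\right) - 18498\right) + 31230\right)} = \frac{1}{2 \cdot 178 \left(9 + 178\right) + \left(\left(\left(\left(4367 + 7861\right) - 5100\right) - 18498\right) + 31230\right)} = \frac{1}{2 \cdot 178 \cdot 187 + \left(\left(\left(12228 - 5100\right) - 18498\right) + 31230\right)} = \frac{1}{66572 + \left(\left(7128 - 18498\right) + 31230\right)} = \frac{1}{66572 + \left(-11370 + 31230\right)} = \frac{1}{66572 + 19860} = \frac{1}{86432}$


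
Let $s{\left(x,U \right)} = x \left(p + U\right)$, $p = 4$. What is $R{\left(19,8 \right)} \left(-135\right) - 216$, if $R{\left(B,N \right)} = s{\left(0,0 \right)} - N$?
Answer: $864$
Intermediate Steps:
$s{\left(x,U \right)} = x \left(4 + U\right)$
$R{\left(B,N \right)} = - N$ ($R{\left(B,N \right)} = 0 \left(4 + 0\right) - N = 0 \cdot 4 - N = 0 - N = - N$)
$R{\left(19,8 \right)} \left(-135\right) - 216 = \left(-1\right) 8 \left(-135\right) - 216 = \left(-8\right) \left(-135\right) - 216 = 1080 - 216 = 864$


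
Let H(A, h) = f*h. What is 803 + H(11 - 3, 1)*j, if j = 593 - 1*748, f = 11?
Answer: -902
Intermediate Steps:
j = -155 (j = 593 - 748 = -155)
H(A, h) = 11*h
803 + H(11 - 3, 1)*j = 803 + (11*1)*(-155) = 803 + 11*(-155) = 803 - 1705 = -902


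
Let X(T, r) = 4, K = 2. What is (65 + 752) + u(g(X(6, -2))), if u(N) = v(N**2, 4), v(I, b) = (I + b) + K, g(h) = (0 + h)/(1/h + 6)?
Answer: 514631/625 ≈ 823.41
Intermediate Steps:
g(h) = h/(6 + 1/h)
v(I, b) = 2 + I + b (v(I, b) = (I + b) + 2 = 2 + I + b)
u(N) = 6 + N**2 (u(N) = 2 + N**2 + 4 = 6 + N**2)
(65 + 752) + u(g(X(6, -2))) = (65 + 752) + (6 + (4**2/(1 + 6*4))**2) = 817 + (6 + (16/(1 + 24))**2) = 817 + (6 + (16/25)**2) = 817 + (6 + 256/625) = 817 + 4006/625 = 514631/625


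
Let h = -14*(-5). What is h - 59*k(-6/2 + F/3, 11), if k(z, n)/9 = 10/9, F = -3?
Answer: -520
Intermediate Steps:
k(z, n) = 10 (k(z, n) = 9*(10/9) = 10)
h = 70
h - 59*k(-6/2 + F/3, 11) = 70 - 59*10 = 70 - 590 = -520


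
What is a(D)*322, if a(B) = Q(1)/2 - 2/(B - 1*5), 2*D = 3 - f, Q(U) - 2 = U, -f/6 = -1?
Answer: 7567/13 ≈ 582.08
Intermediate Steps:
f = 6 (f = -6*(-1) = 6)
Q(U) = 2 + U
D = -3/2 (D = (3 - 1*6)/2 = (3 - 6)/2 = (1/2)*(-3) = -3/2 ≈ -1.5000)
a(B) = 3/2 - 2/(-5 + B) (a(B) = (2 + 1)/2 - 2/(B - 1*5) = 3*(1/2) - 2/(B - 5) = 3/2 - 2/(-5 + B))
a(D)*322 = ((-19 + 3*(-3/2))/(2*(-5 - 3/2)))*322 = ((-19 - 9/2)/(2*(-13/2)))*322 = ((1/2)*(-2/13)*(-47/2))*322 = (47/26)*322 = 7567/13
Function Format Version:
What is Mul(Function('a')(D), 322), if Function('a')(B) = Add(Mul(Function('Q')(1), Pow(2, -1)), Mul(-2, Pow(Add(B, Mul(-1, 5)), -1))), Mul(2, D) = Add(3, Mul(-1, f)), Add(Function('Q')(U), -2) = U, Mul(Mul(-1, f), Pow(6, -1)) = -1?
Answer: Rational(7567, 13) ≈ 582.08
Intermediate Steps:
f = 6 (f = Mul(-6, -1) = 6)
Function('Q')(U) = Add(2, U)
D = Rational(-3, 2) (D = Mul(Rational(1, 2), Add(3, Mul(-1, 6))) = Mul(Rational(1, 2), Add(3, -6)) = Mul(Rational(1, 2), -3) = Rational(-3, 2) ≈ -1.5000)
Function('a')(B) = Add(Rational(3, 2), Mul(-2, Pow(Add(-5, B), -1))) (Function('a')(B) = Add(Mul(Add(2, 1), Pow(2, -1)), Mul(-2, Pow(Add(B, Mul(-1, 5)), -1))) = Add(Mul(3, Rational(1, 2)), Mul(-2, Pow(Add(B, -5), -1))) = Add(Rational(3, 2), Mul(-2, Pow(Add(-5, B), -1))))
Mul(Function('a')(D), 322) = Mul(Mul(Rational(1, 2), Pow(Add(-5, Rational(-3, 2)), -1), Add(-19, Mul(3, Rational(-3, 2)))), 322) = Mul(Mul(Rational(1, 2), Pow(Rational(-13, 2), -1), Add(-19, Rational(-9, 2))), 322) = Mul(Mul(Rational(1, 2), Rational(-2, 13), Rational(-47, 2)), 322) = Mul(Rational(47, 26), 322) = Rational(7567, 13)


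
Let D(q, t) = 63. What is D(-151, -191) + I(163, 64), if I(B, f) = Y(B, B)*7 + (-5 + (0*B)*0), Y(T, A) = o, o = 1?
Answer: 65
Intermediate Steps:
Y(T, A) = 1
I(B, f) = 2 (I(B, f) = 1*7 + (-5 + (0*B)*0) = 7 + (-5 + 0*0) = 7 + (-5 + 0) = 7 - 5 = 2)
D(-151, -191) + I(163, 64) = 63 + 2 = 65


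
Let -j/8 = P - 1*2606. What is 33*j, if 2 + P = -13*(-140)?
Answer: 208032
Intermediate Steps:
P = 1818 (P = -2 - 13*(-140) = -2 + 1820 = 1818)
j = 6304 (j = -8*(1818 - 1*2606) = -8*(1818 - 2606) = -8*(-788) = 6304)
33*j = 33*6304 = 208032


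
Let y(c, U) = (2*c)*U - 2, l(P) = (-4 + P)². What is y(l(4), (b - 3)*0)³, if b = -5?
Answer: -8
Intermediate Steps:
y(c, U) = -2 + 2*U*c (y(c, U) = 2*U*c - 2 = -2 + 2*U*c)
y(l(4), (b - 3)*0)³ = (-2 + 2*((-5 - 3)*0)*(-4 + 4)²)³ = (-2 + 2*(-8*0)*0²)³ = (-2 + 2*0*0)³ = (-2 + 0)³ = (-2)³ = -8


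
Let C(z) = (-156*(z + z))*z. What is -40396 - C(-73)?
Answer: 1622252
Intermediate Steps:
C(z) = -312*z² (C(z) = (-312*z)*z = -312*z²)
-40396 - C(-73) = -40396 - (-312)*(-73)² = -40396 - (-312)*5329 = -40396 - 1*(-1662648) = -40396 + 1662648 = 1622252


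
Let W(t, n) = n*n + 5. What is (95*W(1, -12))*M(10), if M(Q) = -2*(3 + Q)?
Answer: -368030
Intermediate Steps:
W(t, n) = 5 + n² (W(t, n) = n² + 5 = 5 + n²)
M(Q) = -6 - 2*Q
(95*W(1, -12))*M(10) = (95*(5 + (-12)²))*(-6 - 2*10) = (95*(5 + 144))*(-6 - 20) = (95*149)*(-26) = 14155*(-26) = -368030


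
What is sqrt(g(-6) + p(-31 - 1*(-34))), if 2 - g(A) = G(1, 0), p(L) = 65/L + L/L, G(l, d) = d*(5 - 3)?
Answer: sqrt(222)/3 ≈ 4.9666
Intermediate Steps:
G(l, d) = 2*d (G(l, d) = d*2 = 2*d)
p(L) = 1 + 65/L (p(L) = 65/L + 1 = 1 + 65/L)
g(A) = 2 (g(A) = 2 - 2*0 = 2 - 1*0 = 2 + 0 = 2)
sqrt(g(-6) + p(-31 - 1*(-34))) = sqrt(2 + (65 + (-31 - 1*(-34)))/(-31 - 1*(-34))) = sqrt(2 + (65 + (-31 + 34))/(-31 + 34)) = sqrt(2 + (65 + 3)/3) = sqrt(2 + (1/3)*68) = sqrt(2 + 68/3) = sqrt(74/3) = sqrt(222)/3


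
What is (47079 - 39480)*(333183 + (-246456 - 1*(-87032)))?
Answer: 1320394641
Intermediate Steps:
(47079 - 39480)*(333183 + (-246456 - 1*(-87032))) = 7599*(333183 + (-246456 + 87032)) = 7599*(333183 - 159424) = 7599*173759 = 1320394641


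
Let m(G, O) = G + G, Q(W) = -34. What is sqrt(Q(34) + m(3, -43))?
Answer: 2*I*sqrt(7) ≈ 5.2915*I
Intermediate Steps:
m(G, O) = 2*G
sqrt(Q(34) + m(3, -43)) = sqrt(-34 + 2*3) = sqrt(-34 + 6) = sqrt(-28) = 2*I*sqrt(7)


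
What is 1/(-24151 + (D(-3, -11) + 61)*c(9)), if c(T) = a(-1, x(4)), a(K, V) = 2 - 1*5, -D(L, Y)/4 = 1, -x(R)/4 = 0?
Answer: -1/24322 ≈ -4.1115e-5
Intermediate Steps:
x(R) = 0 (x(R) = -4*0 = 0)
D(L, Y) = -4 (D(L, Y) = -4*1 = -4)
a(K, V) = -3 (a(K, V) = 2 - 5 = -3)
c(T) = -3
1/(-24151 + (D(-3, -11) + 61)*c(9)) = 1/(-24151 + (-4 + 61)*(-3)) = 1/(-24151 + 57*(-3)) = 1/(-24151 - 171) = 1/(-24322) = -1/24322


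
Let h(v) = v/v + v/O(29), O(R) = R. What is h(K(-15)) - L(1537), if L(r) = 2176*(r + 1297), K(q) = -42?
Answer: -178836749/29 ≈ -6.1668e+6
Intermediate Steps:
L(r) = 2822272 + 2176*r (L(r) = 2176*(1297 + r) = 2822272 + 2176*r)
h(v) = 1 + v/29 (h(v) = v/v + v/29 = 1 + v*(1/29) = 1 + v/29)
h(K(-15)) - L(1537) = (1 + (1/29)*(-42)) - (2822272 + 2176*1537) = (1 - 42/29) - (2822272 + 3344512) = -13/29 - 1*6166784 = -13/29 - 6166784 = -178836749/29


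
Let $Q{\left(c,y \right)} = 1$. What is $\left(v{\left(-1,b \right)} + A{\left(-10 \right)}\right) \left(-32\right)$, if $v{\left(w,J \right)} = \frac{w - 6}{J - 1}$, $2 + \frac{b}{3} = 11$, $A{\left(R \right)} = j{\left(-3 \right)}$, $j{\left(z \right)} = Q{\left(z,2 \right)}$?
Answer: $- \frac{304}{13} \approx -23.385$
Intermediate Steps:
$j{\left(z \right)} = 1$
$A{\left(R \right)} = 1$
$b = 27$ ($b = -6 + 3 \cdot 11 = -6 + 33 = 27$)
$v{\left(w,J \right)} = \frac{-6 + w}{-1 + J}$
$\left(v{\left(-1,b \right)} + A{\left(-10 \right)}\right) \left(-32\right) = \left(\frac{-6 - 1}{-1 + 27} + 1\right) \left(-32\right) = \left(\frac{1}{26} \left(-7\right) + 1\right) \left(-32\right) = \left(- \frac{7}{26} + 1\right) \left(-32\right) = \frac{19}{26} \left(-32\right) = - \frac{304}{13}$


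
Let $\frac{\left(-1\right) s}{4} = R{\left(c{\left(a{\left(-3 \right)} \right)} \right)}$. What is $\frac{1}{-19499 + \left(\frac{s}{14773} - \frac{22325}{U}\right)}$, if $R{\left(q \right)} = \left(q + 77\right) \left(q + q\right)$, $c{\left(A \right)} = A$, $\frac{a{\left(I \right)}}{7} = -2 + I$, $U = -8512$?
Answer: $- \frac{6618304}{129027682941} \approx -5.1294 \cdot 10^{-5}$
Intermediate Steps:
$a{\left(I \right)} = -14 + 7 I$ ($a{\left(I \right)} = 7 \left(-2 + I\right) = -14 + 7 I$)
$R{\left(q \right)} = 2 q \left(77 + q\right)$ ($R{\left(q \right)} = \left(77 + q\right) 2 q = 2 q \left(77 + q\right)$)
$s = 11760$ ($s = - 4 \cdot 2 \left(-14 + 7 \left(-3\right)\right) \left(77 + \left(-14 + 7 \left(-3\right)\right)\right) = - 4 \cdot 2 \left(-14 - 21\right) \left(77 - 35\right) = - 4 \cdot 2 \left(-35\right) \left(77 - 35\right) = - 4 \cdot 2 \left(-35\right) 42 = \left(-4\right) \left(-2940\right) = 11760$)
$\frac{1}{-19499 + \left(\frac{s}{14773} - \frac{22325}{U}\right)} = \frac{1}{-19499 + \left(\frac{11760}{14773} - \frac{22325}{-8512}\right)} = \frac{1}{-19499 + \left(11760 \cdot \frac{1}{14773} - - \frac{1175}{448}\right)} = \frac{1}{-19499 + \left(\frac{11760}{14773} + \frac{1175}{448}\right)} = \frac{1}{-19499 + \frac{22626755}{6618304}} = \frac{1}{- \frac{129027682941}{6618304}} = - \frac{6618304}{129027682941}$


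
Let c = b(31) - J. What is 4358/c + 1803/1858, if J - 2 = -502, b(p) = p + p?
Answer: 4555225/522098 ≈ 8.7249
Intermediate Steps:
b(p) = 2*p
J = -500 (J = 2 - 502 = -500)
c = 562 (c = 2*31 - 1*(-500) = 62 + 500 = 562)
4358/c + 1803/1858 = 4358/562 + 1803/1858 = 4358*(1/562) + 1803*(1/1858) = 2179/281 + 1803/1858 = 4555225/522098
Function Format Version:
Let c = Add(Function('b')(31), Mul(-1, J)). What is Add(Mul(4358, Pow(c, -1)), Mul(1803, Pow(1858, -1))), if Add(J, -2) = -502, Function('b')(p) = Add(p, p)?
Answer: Rational(4555225, 522098) ≈ 8.7249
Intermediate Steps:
Function('b')(p) = Mul(2, p)
J = -500 (J = Add(2, -502) = -500)
c = 562 (c = Add(Mul(2, 31), Mul(-1, -500)) = Add(62, 500) = 562)
Add(Mul(4358, Pow(c, -1)), Mul(1803, Pow(1858, -1))) = Add(Mul(4358, Pow(562, -1)), Mul(1803, Pow(1858, -1))) = Add(Mul(4358, Rational(1, 562)), Mul(1803, Rational(1, 1858))) = Add(Rational(2179, 281), Rational(1803, 1858)) = Rational(4555225, 522098)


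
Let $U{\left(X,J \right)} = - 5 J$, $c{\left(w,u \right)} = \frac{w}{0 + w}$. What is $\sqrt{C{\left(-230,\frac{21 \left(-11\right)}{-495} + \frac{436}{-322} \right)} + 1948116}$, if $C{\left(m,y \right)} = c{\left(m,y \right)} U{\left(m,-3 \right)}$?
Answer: $9 \sqrt{24051} \approx 1395.8$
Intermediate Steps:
$c{\left(w,u \right)} = 1$ ($c{\left(w,u \right)} = \frac{w}{w} = 1$)
$C{\left(m,y \right)} = 15$ ($C{\left(m,y \right)} = 1 \left(\left(-5\right) \left(-3\right)\right) = 1 \cdot 15 = 15$)
$\sqrt{C{\left(-230,\frac{21 \left(-11\right)}{-495} + \frac{436}{-322} \right)} + 1948116} = \sqrt{15 + 1948116} = \sqrt{1948131} = 9 \sqrt{24051}$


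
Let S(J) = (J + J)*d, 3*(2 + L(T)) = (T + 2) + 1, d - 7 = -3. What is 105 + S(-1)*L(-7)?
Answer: 395/3 ≈ 131.67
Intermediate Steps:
d = 4 (d = 7 - 3 = 4)
L(T) = -1 + T/3 (L(T) = -2 + ((T + 2) + 1)/3 = -2 + ((2 + T) + 1)/3 = -2 + (3 + T)/3 = -2 + (1 + T/3) = -1 + T/3)
S(J) = 8*J (S(J) = (J + J)*4 = (2*J)*4 = 8*J)
105 + S(-1)*L(-7) = 105 + (8*(-1))*(-1 + (1/3)*(-7)) = 105 - 8*(-1 - 7/3) = 105 - 8*(-10/3) = 105 + 80/3 = 395/3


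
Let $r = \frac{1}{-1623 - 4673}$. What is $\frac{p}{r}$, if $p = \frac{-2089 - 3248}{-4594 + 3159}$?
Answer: $- \frac{33601752}{1435} \approx -23416.0$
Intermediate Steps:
$r = - \frac{1}{6296}$ ($r = \frac{1}{-6296} = - \frac{1}{6296} \approx -0.00015883$)
$p = \frac{5337}{1435}$ ($p = - \frac{5337}{-1435} = \left(-5337\right) \left(- \frac{1}{1435}\right) = \frac{5337}{1435} \approx 3.7192$)
$\frac{p}{r} = \frac{5337}{1435 \left(- \frac{1}{6296}\right)} = \frac{5337}{1435} \left(-6296\right) = - \frac{33601752}{1435}$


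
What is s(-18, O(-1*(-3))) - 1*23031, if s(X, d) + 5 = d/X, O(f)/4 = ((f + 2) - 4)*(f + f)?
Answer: -69112/3 ≈ -23037.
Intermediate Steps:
O(f) = 8*f*(-2 + f) (O(f) = 4*(((f + 2) - 4)*(f + f)) = 4*(((2 + f) - 4)*(2*f)) = 4*((-2 + f)*(2*f)) = 4*(2*f*(-2 + f)) = 8*f*(-2 + f))
s(X, d) = -5 + d/X
s(-18, O(-1*(-3))) - 1*23031 = (-5 + (8*(-1*(-3))*(-2 - 1*(-3)))/(-18)) - 1*23031 = (-5 + (8*3*(-2 + 3))*(-1/18)) - 23031 = (-5 + (8*3*1)*(-1/18)) - 23031 = (-5 + 24*(-1/18)) - 23031 = (-5 - 4/3) - 23031 = -19/3 - 23031 = -69112/3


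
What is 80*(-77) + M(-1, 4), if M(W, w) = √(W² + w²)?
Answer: -6160 + √17 ≈ -6155.9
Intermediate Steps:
80*(-77) + M(-1, 4) = 80*(-77) + √((-1)² + 4²) = -6160 + √(1 + 16) = -6160 + √17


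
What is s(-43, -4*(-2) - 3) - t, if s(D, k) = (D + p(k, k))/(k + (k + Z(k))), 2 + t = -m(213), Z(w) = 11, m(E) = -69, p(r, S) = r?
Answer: -1445/21 ≈ -68.810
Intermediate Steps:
t = 67 (t = -2 - 1*(-69) = -2 + 69 = 67)
s(D, k) = (D + k)/(11 + 2*k) (s(D, k) = (D + k)/(k + (k + 11)) = (D + k)/(k + (11 + k)) = (D + k)/(11 + 2*k))
s(-43, -4*(-2) - 3) - t = (-43 + (-4*(-2) - 3))/(11 + 2*(-4*(-2) - 3)) - 1*67 = (-43 + (8 - 3))/(11 + 2*(8 - 3)) - 67 = (-43 + 5)/(11 + 2*5) - 67 = -38/(11 + 10) - 67 = -38/21 - 67 = -1445/21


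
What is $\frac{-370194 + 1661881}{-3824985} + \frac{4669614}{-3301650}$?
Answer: $- \frac{245843354326}{140319574725} \approx -1.752$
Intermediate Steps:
$\frac{-370194 + 1661881}{-3824985} + \frac{4669614}{-3301650} = 1291687 \left(- \frac{1}{3824985}\right) + 4669614 \left(- \frac{1}{3301650}\right) = - \frac{1291687}{3824985} - \frac{259423}{183425} = - \frac{245843354326}{140319574725}$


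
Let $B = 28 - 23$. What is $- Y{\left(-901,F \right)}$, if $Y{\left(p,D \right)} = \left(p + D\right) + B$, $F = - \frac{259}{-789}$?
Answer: $\frac{706685}{789} \approx 895.67$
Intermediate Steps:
$B = 5$ ($B = 28 - 23 = 5$)
$F = \frac{259}{789}$ ($F = \left(-259\right) \left(- \frac{1}{789}\right) = \frac{259}{789} \approx 0.32826$)
$Y{\left(p,D \right)} = 5 + D + p$ ($Y{\left(p,D \right)} = \left(p + D\right) + 5 = \left(D + p\right) + 5 = 5 + D + p$)
$- Y{\left(-901,F \right)} = - (5 + \frac{259}{789} - 901) = \left(-1\right) \left(- \frac{706685}{789}\right) = \frac{706685}{789}$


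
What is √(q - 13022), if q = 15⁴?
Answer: √37603 ≈ 193.92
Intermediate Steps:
q = 50625
√(q - 13022) = √(50625 - 13022) = √37603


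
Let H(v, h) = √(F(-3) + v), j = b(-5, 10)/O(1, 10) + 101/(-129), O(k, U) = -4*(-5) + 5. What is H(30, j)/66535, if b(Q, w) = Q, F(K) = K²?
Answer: √39/66535 ≈ 9.3860e-5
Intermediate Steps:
O(k, U) = 25 (O(k, U) = 20 + 5 = 25)
j = -634/645 (j = -5/25 + 101/(-129) = -5*1/25 + 101*(-1/129) = -⅕ - 101/129 = -634/645 ≈ -0.98295)
H(v, h) = √(9 + v) (H(v, h) = √((-3)² + v) = √(9 + v))
H(30, j)/66535 = √(9 + 30)/66535 = √39*(1/66535) = √39/66535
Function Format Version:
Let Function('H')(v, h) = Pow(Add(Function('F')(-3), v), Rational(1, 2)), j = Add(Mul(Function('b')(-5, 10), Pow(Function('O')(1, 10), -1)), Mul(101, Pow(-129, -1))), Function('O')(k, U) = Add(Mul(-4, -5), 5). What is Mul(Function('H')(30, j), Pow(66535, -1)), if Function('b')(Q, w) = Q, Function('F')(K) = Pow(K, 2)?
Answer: Mul(Rational(1, 66535), Pow(39, Rational(1, 2))) ≈ 9.3860e-5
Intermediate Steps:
Function('O')(k, U) = 25 (Function('O')(k, U) = Add(20, 5) = 25)
j = Rational(-634, 645) (j = Add(Mul(-5, Pow(25, -1)), Mul(101, Pow(-129, -1))) = Add(Mul(-5, Rational(1, 25)), Mul(101, Rational(-1, 129))) = Add(Rational(-1, 5), Rational(-101, 129)) = Rational(-634, 645) ≈ -0.98295)
Function('H')(v, h) = Pow(Add(9, v), Rational(1, 2)) (Function('H')(v, h) = Pow(Add(Pow(-3, 2), v), Rational(1, 2)) = Pow(Add(9, v), Rational(1, 2)))
Mul(Function('H')(30, j), Pow(66535, -1)) = Mul(Pow(Add(9, 30), Rational(1, 2)), Pow(66535, -1)) = Mul(Pow(39, Rational(1, 2)), Rational(1, 66535)) = Mul(Rational(1, 66535), Pow(39, Rational(1, 2)))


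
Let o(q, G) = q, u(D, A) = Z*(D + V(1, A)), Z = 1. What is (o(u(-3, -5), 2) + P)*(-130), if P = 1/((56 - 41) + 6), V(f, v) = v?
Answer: 21710/21 ≈ 1033.8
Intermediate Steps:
u(D, A) = A + D (u(D, A) = 1*(D + A) = 1*(A + D) = A + D)
P = 1/21 (P = 1/(15 + 6) = 1/21 ≈ 0.047619)
(o(u(-3, -5), 2) + P)*(-130) = ((-5 - 3) + 1/21)*(-130) = (-8 + 1/21)*(-130) = -167/21*(-130) = 21710/21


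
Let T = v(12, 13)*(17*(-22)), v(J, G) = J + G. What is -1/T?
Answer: 1/9350 ≈ 0.00010695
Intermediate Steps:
v(J, G) = G + J
T = -9350 (T = (13 + 12)*(17*(-22)) = 25*(-374) = -9350)
-1/T = -1/(-9350) = -1*(-1/9350) = 1/9350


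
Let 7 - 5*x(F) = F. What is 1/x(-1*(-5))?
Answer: 5/2 ≈ 2.5000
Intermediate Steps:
x(F) = 7/5 - F/5
1/x(-1*(-5)) = 1/(7/5 - (-1)*(-5)/5) = 1/(7/5 - ⅕*5) = 1/(7/5 - 1) = 1/(⅖) = 5/2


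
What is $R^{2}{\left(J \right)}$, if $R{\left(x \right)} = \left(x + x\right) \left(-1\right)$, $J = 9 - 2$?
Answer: $196$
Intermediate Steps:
$J = 7$
$R{\left(x \right)} = - 2 x$ ($R{\left(x \right)} = 2 x \left(-1\right) = - 2 x$)
$R^{2}{\left(J \right)} = \left(\left(-2\right) 7\right)^{2} = \left(-14\right)^{2} = 196$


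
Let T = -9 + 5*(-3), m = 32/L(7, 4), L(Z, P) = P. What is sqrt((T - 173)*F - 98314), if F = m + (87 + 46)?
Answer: I*sqrt(126091) ≈ 355.09*I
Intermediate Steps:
m = 8 (m = 32/4 = 32*(1/4) = 8)
F = 141 (F = 8 + (87 + 46) = 8 + 133 = 141)
T = -24 (T = -9 - 15 = -24)
sqrt((T - 173)*F - 98314) = sqrt((-24 - 173)*141 - 98314) = sqrt(-197*141 - 98314) = sqrt(-27777 - 98314) = sqrt(-126091) = I*sqrt(126091)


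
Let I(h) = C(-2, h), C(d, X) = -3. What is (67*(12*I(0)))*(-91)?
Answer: 219492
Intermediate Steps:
I(h) = -3
(67*(12*I(0)))*(-91) = (67*(12*(-3)))*(-91) = (67*(-36))*(-91) = -2412*(-91) = 219492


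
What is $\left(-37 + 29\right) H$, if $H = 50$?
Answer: $-400$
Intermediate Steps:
$\left(-37 + 29\right) H = \left(-37 + 29\right) 50 = \left(-8\right) 50 = -400$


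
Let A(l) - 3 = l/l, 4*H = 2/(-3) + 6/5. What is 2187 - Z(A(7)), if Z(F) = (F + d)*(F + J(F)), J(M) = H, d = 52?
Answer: 29333/15 ≈ 1955.5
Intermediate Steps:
H = 2/15 (H = (2/(-3) + 6/5)/4 = (2*(-1/3) + 6*(1/5))/4 = (-2/3 + 6/5)/4 = (1/4)*(8/15) = 2/15 ≈ 0.13333)
J(M) = 2/15
A(l) = 4 (A(l) = 3 + l/l = 3 + 1 = 4)
Z(F) = (52 + F)*(2/15 + F) (Z(F) = (F + 52)*(F + 2/15) = (52 + F)*(2/15 + F))
2187 - Z(A(7)) = 2187 - (104/15 + 4**2 + (782/15)*4) = 2187 - (104/15 + 16 + 3128/15) = 2187 - 1*3472/15 = 2187 - 3472/15 = 29333/15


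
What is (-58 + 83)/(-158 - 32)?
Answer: -5/38 ≈ -0.13158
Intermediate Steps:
(-58 + 83)/(-158 - 32) = 25/(-190) = 25*(-1/190) = -5/38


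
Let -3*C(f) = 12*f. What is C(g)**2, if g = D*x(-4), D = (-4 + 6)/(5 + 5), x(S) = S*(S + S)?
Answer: 16384/25 ≈ 655.36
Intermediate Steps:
x(S) = 2*S**2 (x(S) = S*(2*S) = 2*S**2)
D = 1/5 (D = 2/10 = 2*(1/10) = 1/5 ≈ 0.20000)
g = 32/5 (g = (2*(-4)**2)/5 = (2*16)/5 = (1/5)*32 = 32/5 ≈ 6.4000)
C(f) = -4*f
C(g)**2 = (-4*32/5)**2 = (-128/5)**2 = 16384/25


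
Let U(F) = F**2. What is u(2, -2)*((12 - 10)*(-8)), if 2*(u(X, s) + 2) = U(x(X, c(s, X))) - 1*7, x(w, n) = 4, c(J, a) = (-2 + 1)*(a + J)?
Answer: -40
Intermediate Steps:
c(J, a) = -J - a (c(J, a) = -(J + a) = -J - a)
u(X, s) = 5/2 (u(X, s) = -2 + (4**2 - 1*7)/2 = -2 + (16 - 7)/2 = -2 + (1/2)*9 = -2 + 9/2 = 5/2)
u(2, -2)*((12 - 10)*(-8)) = 5*((12 - 10)*(-8))/2 = 5*(2*(-8))/2 = (5/2)*(-16) = -40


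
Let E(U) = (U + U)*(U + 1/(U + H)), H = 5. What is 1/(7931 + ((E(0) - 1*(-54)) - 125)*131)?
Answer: -1/1370 ≈ -0.00072993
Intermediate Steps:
E(U) = 2*U*(U + 1/(5 + U)) (E(U) = (U + U)*(U + 1/(U + 5)) = (2*U)*(U + 1/(5 + U)) = 2*U*(U + 1/(5 + U)))
1/(7931 + ((E(0) - 1*(-54)) - 125)*131) = 1/(7931 + ((2*0*(1 + 0² + 5*0)/(5 + 0) - 1*(-54)) - 125)*131) = 1/(7931 + ((2*0*(1 + 0 + 0)/5 + 54) - 125)*131) = 1/(7931 + ((2*0*(⅕)*1 + 54) - 125)*131) = 1/(7931 + ((0 + 54) - 125)*131) = 1/(7931 + (54 - 125)*131) = 1/(7931 - 71*131) = 1/(7931 - 9301) = 1/(-1370) = -1/1370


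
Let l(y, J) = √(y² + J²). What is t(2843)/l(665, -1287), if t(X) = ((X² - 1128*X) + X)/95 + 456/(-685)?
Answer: 334178946*√2098594/13656600455 ≈ 35.449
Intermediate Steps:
t(X) = -456/685 - 1127*X/95 + X²/95 (t(X) = (X² - 1127*X)*(1/95) + 456*(-1/685) = (-1127*X/95 + X²/95) - 456/685 = -456/685 - 1127*X/95 + X²/95)
l(y, J) = √(J² + y²)
t(2843)/l(665, -1287) = (-456/685 - 1127/95*2843 + (1/95)*2843²)/(√((-1287)² + 665²)) = (-456/685 - 3204061/95 + (1/95)*8082649)/(√(1656369 + 442225)) = (-456/685 - 3204061/95 + 8082649/95)/(√2098594) = 668357892*(√2098594/2098594)/13015 = 334178946*√2098594/13656600455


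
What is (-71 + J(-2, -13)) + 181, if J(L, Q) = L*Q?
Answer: 136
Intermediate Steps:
(-71 + J(-2, -13)) + 181 = (-71 - 2*(-13)) + 181 = (-71 + 26) + 181 = -45 + 181 = 136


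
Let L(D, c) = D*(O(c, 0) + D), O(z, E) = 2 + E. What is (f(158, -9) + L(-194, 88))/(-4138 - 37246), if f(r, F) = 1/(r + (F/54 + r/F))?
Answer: -47025609/52247300 ≈ -0.90006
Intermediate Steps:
L(D, c) = D*(2 + D) (L(D, c) = D*((2 + 0) + D) = D*(2 + D))
f(r, F) = 1/(r + F/54 + r/F) (f(r, F) = 1/(r + (F*(1/54) + r/F)) = 1/(r + (F/54 + r/F)) = 1/(r + F/54 + r/F))
(f(158, -9) + L(-194, 88))/(-4138 - 37246) = (54*(-9)/((-9)² + 54*158 + 54*(-9)*158) - 194*(2 - 194))/(-4138 - 37246) = (54*(-9)/(81 + 8532 - 76788) - 194*(-192))/(-41384) = (54*(-9)/(-68175) + 37248)*(-1/41384) = (54*(-9)*(-1/68175) + 37248)*(-1/41384) = (18/2525 + 37248)*(-1/41384) = (94051218/2525)*(-1/41384) = -47025609/52247300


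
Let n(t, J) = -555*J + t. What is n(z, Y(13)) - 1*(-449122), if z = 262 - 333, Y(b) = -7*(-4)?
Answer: 433511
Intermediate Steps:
Y(b) = 28
z = -71
n(t, J) = t - 555*J
n(z, Y(13)) - 1*(-449122) = (-71 - 555*28) - 1*(-449122) = (-71 - 15540) + 449122 = -15611 + 449122 = 433511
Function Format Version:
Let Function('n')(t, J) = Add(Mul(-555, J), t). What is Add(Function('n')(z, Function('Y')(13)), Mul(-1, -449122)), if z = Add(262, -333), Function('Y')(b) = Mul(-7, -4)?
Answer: 433511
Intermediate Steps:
Function('Y')(b) = 28
z = -71
Function('n')(t, J) = Add(t, Mul(-555, J))
Add(Function('n')(z, Function('Y')(13)), Mul(-1, -449122)) = Add(Add(-71, Mul(-555, 28)), Mul(-1, -449122)) = Add(Add(-71, -15540), 449122) = Add(-15611, 449122) = 433511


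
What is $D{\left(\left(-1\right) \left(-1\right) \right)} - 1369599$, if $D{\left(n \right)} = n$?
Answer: $-1369598$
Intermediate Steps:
$D{\left(\left(-1\right) \left(-1\right) \right)} - 1369599 = \left(-1\right) \left(-1\right) - 1369599 = 1 - 1369599 = -1369598$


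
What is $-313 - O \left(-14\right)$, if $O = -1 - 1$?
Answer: $-341$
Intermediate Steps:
$O = -2$ ($O = -1 - 1 = -2$)
$-313 - O \left(-14\right) = -313 - \left(-2\right) \left(-14\right) = -313 - 28 = -341$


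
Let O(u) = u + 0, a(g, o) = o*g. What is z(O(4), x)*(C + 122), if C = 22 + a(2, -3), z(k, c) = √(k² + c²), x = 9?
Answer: 138*√97 ≈ 1359.1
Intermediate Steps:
a(g, o) = g*o
O(u) = u
z(k, c) = √(c² + k²)
C = 16 (C = 22 + 2*(-3) = 22 - 6 = 16)
z(O(4), x)*(C + 122) = √(9² + 4²)*(16 + 122) = √(81 + 16)*138 = √97*138 = 138*√97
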